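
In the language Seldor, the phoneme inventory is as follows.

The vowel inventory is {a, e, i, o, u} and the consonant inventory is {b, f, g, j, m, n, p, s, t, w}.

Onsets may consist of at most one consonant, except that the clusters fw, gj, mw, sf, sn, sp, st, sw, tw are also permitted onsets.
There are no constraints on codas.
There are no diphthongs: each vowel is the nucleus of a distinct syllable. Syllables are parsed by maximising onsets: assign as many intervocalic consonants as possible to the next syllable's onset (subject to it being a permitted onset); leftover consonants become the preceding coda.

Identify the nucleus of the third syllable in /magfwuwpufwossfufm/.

u

Vowels present: a, u, u, o, u; each is a nucleus, giving 5 syllables.
The third nucleus (vowel 3 from the left) is /u/.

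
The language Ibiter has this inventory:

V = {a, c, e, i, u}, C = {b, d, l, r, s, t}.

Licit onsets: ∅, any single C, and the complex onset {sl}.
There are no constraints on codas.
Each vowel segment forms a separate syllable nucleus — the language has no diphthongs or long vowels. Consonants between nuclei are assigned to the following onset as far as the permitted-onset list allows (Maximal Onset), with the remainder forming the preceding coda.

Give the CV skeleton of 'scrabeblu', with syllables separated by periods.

CV.CV.CVC.CV

Nuclei (vowels): c, a, e, u → 4 syllables.
σ1/σ2 boundary: /r/ → onset of the next syllable (single consonants are always licit onsets).
σ2/σ3 boundary: /b/ → onset of the next syllable (single consonants are always licit onsets).
σ3/σ4 boundary: /bl/ — longest licit onset from the right is /l/, leaving /b/ as coda.
Syllabification: sc.ra.beb.lu.
Mapping each syllable to C/V: /sc/ → CV, /ra/ → CV, /beb/ → CVC, /lu/ → CV.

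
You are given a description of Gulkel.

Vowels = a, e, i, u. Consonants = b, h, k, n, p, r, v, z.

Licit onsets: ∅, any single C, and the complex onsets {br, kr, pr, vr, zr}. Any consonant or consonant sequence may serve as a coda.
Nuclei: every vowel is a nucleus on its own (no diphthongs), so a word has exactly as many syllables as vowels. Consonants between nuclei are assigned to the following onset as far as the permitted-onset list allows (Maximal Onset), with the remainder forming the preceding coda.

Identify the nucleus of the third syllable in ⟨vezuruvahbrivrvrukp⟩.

u

The vowels are e, u, u, a, i, u — 6 nuclei, so 6 syllables.
The third nucleus (vowel 3 from the left) is /u/.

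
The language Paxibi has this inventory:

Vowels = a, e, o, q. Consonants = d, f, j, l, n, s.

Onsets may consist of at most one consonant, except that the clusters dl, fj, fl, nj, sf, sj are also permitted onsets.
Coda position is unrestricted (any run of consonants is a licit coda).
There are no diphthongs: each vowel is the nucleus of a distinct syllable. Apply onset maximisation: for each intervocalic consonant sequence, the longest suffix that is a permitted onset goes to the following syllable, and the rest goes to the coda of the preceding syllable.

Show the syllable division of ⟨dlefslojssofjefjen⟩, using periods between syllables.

dlefs.lojs.so.fje.fjen

The vowels are e, o, o, e, e — 5 nuclei, so 5 syllables.
V1 /e/ – V2 /o/: /fsl/; trying suffixes from longest down, /l/ is the first permitted one, so coda /fs/ | onset /l/.
V2 /o/ – V3 /o/: /jss/ — longest licit onset from the right is /s/, leaving /js/ as coda.
V3 /o/ – V4 /e/: cluster /fj/ — /fj/ is itself a permitted onset, so the whole cluster goes right; preceding coda = ∅.
V4 /e/ – V5 /e/: cluster /fj/ — /fj/ is itself a permitted onset, so the whole cluster goes right; preceding coda = ∅.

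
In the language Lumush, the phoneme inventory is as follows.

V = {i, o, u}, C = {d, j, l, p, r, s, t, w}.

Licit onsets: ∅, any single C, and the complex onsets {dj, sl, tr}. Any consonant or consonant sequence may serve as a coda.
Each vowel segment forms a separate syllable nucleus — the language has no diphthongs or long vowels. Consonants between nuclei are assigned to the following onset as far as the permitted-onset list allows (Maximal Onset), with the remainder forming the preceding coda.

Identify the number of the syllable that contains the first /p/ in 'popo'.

1

The vowels are o, o — 2 nuclei, so 2 syllables.
V1 /o/ – V2 /o/: /p/ → onset of the next syllable (single consonants are always licit onsets).
So the parse is po.po.
The first /p/ is in the onset of syllable 1 (/po/).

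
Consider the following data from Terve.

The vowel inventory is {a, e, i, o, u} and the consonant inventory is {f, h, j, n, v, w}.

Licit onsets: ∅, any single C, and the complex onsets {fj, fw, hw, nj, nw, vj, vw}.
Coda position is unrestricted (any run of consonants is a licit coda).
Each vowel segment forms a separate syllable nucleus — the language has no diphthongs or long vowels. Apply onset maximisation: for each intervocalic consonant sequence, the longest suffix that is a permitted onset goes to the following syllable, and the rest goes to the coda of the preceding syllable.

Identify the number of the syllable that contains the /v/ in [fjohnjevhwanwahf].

2

The vowels are o, e, a, a — 4 nuclei, so 4 syllables.
V1 /o/ – V2 /e/: cluster /hnj/ — the longest permitted-onset suffix is /nj/; onset = /nj/, preceding coda = /h/.
V2 /e/ – V3 /a/: cluster /vhw/ — the longest permitted-onset suffix is /hw/; onset = /hw/, preceding coda = /v/.
V3 /a/ – V4 /a/: /nw/ is a licit onset in full, so it all attaches to the next syllable.
Putting it together: fjoh.njev.hwa.nwahf.
The /v/ is in the coda of syllable 2 (/njev/).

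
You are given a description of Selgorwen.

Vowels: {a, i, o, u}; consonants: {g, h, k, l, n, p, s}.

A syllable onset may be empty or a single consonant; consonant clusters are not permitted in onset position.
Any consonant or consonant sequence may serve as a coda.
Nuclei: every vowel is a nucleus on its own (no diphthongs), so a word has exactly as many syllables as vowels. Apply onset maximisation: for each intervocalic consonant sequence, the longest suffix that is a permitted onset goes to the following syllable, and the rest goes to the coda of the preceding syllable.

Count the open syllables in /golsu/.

The vowels are o, u — 2 nuclei, so 2 syllables.
σ1/σ2 boundary: /ls/ splits as /l/ + /s/ (/s/ is the longest suffix that is a licit onset).
Putting it together: gol.su.
Classifying each syllable: /gol/ (closed), /su/ (open).
Open syllables: 1.

1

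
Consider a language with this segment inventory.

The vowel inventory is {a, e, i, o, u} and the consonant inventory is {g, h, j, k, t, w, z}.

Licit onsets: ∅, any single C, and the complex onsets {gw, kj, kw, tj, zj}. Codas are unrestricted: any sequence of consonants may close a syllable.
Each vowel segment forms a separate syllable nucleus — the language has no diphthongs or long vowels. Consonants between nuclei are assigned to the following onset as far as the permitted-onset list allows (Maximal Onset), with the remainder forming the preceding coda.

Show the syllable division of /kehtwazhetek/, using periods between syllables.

Vowels present: e, a, e, e; each is a nucleus, giving 4 syllables.
Between /e/ (V1) and /a/ (V2): /htw/; trying suffixes from longest down, /w/ is the first permitted one, so coda /ht/ | onset /w/.
Between /a/ (V2) and /e/ (V3): /zh/ — longest licit onset from the right is /h/, leaving /z/ as coda.
Between /e/ (V3) and /e/ (V4): just /t/ — single C goes to the following onset.

keht.waz.he.tek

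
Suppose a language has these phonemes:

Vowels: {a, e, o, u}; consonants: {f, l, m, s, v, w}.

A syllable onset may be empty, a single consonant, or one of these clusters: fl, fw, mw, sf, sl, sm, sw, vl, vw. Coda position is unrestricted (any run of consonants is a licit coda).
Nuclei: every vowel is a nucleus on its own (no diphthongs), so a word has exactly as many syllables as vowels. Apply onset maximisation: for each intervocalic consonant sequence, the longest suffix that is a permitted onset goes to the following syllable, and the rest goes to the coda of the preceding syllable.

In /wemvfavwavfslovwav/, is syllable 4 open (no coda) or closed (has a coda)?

Nuclei (vowels): e, a, a, o, a → 5 syllables.
V1 /e/ – V2 /a/: /mvf/ — longest licit onset from the right is /f/, leaving /mv/ as coda.
V2 /a/ – V3 /a/: /vw/ — entire cluster is a permitted onset → onset /vw/, coda ∅.
V3 /a/ – V4 /o/: cluster /vfsl/ — the longest permitted-onset suffix is /sl/; onset = /sl/, preceding coda = /vf/.
V4 /o/ – V5 /a/: /vw/ — entire cluster is a permitted onset → onset /vw/, coda ∅.
Syllabification: wemv.fa.vwavf.slo.vwav.
Syllable 4 is /slo/; it ends in its nucleus with no coda, so it is open.

open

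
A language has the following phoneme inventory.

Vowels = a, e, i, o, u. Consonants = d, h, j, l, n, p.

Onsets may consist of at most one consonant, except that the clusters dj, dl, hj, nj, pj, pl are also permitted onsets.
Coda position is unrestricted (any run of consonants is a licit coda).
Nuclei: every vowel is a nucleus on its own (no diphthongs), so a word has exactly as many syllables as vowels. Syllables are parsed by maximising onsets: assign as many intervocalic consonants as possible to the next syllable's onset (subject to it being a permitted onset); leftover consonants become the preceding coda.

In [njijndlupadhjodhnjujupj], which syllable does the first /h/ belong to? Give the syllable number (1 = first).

Vowels present: i, u, a, o, u, u; each is a nucleus, giving 6 syllables.
σ1/σ2 boundary: /jndl/; trying suffixes from longest down, /dl/ is the first permitted one, so coda /jn/ | onset /dl/.
σ2/σ3 boundary: /p/ is a single consonant, so it becomes the next onset.
σ3/σ4 boundary: /dhj/ — longest licit onset from the right is /hj/, leaving /d/ as coda.
σ4/σ5 boundary: cluster /dhnj/ — the longest permitted-onset suffix is /nj/; onset = /nj/, preceding coda = /dh/.
σ5/σ6 boundary: /j/ → onset of the next syllable (single consonants are always licit onsets).
Syllabification: njijn.dlu.pad.hjodh.nju.jupj.
The first /h/ is in the onset of syllable 4 (/hjodh/).

4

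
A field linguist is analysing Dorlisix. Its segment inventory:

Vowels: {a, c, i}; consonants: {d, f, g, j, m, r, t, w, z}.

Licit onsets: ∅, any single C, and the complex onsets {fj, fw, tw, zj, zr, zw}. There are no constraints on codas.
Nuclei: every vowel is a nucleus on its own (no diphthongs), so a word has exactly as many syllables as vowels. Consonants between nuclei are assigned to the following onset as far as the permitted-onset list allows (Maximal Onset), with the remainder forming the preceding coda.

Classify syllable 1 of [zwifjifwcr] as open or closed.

open

The vowels are i, i, c — 3 nuclei, so 3 syllables.
/i…i/ gap (V1→V2): /fj/ is a licit onset in full, so it all attaches to the next syllable.
/i…c/ gap (V2→V3): /fw/ — entire cluster is a permitted onset → onset /fw/, coda ∅.
Syllabification: zwi.fji.fwcr.
Syllable 1 is /zwi/; it ends in its nucleus with no coda, so it is open.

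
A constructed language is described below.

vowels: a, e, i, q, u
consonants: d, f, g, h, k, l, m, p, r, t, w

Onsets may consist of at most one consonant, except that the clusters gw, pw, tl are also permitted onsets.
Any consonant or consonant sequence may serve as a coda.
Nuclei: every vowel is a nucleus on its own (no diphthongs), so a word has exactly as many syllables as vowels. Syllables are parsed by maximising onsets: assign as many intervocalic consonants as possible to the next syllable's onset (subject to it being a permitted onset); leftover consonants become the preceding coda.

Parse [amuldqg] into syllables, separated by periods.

a.mul.dqg

The vowels are a, u, q — 3 nuclei, so 3 syllables.
σ1/σ2 boundary: just /m/ — single C goes to the following onset.
σ2/σ3 boundary: /ld/ splits as /l/ + /d/ (/d/ is the longest suffix that is a licit onset).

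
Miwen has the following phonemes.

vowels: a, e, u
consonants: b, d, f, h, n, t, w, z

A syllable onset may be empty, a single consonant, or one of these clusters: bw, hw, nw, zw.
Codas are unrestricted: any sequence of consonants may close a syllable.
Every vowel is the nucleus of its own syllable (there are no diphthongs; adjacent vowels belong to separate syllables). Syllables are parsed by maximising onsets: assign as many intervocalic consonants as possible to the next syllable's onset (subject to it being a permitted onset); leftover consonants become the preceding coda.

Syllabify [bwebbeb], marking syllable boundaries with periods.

Vowels present: e, e; each is a nucleus, giving 2 syllables.
/e…e/ gap (V1→V2): /bb/ — longest licit onset from the right is /b/, leaving /b/ as coda.

bweb.beb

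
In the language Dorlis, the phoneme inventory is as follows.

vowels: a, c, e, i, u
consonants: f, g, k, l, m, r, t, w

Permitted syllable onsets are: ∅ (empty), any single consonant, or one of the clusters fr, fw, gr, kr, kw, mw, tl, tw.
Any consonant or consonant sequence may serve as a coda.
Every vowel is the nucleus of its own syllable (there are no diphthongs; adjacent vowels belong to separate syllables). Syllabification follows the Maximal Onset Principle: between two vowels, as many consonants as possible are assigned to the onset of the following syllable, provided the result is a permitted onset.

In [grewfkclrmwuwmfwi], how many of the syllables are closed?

3

The vowels are e, c, u, i — 4 nuclei, so 4 syllables.
Between /e/ (V1) and /c/ (V2): /wfk/ splits as /wf/ + /k/ (/k/ is the longest suffix that is a licit onset).
Between /c/ (V2) and /u/ (V3): cluster /lrmw/ — the longest permitted-onset suffix is /mw/; onset = /mw/, preceding coda = /lr/.
Between /u/ (V3) and /i/ (V4): cluster /wmfw/ — the longest permitted-onset suffix is /fw/; onset = /fw/, preceding coda = /wm/.
Putting it together: grewf.kclr.mwuwm.fwi.
Classifying each syllable: /grewf/ (closed), /kclr/ (closed), /mwuwm/ (closed), /fwi/ (open).
Closed syllables: 3.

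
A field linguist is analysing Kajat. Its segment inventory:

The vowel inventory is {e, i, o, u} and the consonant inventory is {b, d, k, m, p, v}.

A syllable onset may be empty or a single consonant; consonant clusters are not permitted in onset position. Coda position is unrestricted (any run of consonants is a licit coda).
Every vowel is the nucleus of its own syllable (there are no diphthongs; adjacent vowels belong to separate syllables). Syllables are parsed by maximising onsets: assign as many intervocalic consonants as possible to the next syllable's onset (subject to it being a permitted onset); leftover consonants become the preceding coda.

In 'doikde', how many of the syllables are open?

Vowels present: o, i, e; each is a nucleus, giving 3 syllables.
V1 /o/ – V2 /i/: nothing intervenes; syllable break is V.V.
V2 /i/ – V3 /e/: /kd/; trying suffixes from longest down, /d/ is the first permitted one, so coda /k/ | onset /d/.
Putting it together: do.ik.de.
Classifying each syllable: /do/ (open), /ik/ (closed), /de/ (open).
Open syllables: 2.

2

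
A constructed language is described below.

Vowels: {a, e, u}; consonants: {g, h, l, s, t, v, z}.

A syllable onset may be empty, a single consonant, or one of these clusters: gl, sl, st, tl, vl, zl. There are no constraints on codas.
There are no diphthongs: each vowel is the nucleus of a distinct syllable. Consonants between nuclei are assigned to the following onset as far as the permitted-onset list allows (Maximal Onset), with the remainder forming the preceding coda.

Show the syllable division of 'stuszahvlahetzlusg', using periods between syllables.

stus.zah.vla.het.zlusg

The vowels are u, a, a, e, u — 5 nuclei, so 5 syllables.
σ1/σ2 boundary: /sz/ splits as /s/ + /z/ (/z/ is the longest suffix that is a licit onset).
σ2/σ3 boundary: /hvl/ — longest licit onset from the right is /vl/, leaving /h/ as coda.
σ3/σ4 boundary: just /h/ — single C goes to the following onset.
σ4/σ5 boundary: cluster /tzl/ — the longest permitted-onset suffix is /zl/; onset = /zl/, preceding coda = /t/.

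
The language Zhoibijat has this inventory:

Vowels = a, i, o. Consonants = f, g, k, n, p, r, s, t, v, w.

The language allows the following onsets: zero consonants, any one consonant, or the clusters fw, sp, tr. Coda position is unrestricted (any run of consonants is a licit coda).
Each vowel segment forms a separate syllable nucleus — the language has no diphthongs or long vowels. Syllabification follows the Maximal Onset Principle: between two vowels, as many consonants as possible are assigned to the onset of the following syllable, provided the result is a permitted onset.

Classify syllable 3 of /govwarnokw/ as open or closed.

closed

Vowels present: o, a, o; each is a nucleus, giving 3 syllables.
/o…a/ gap (V1→V2): /vw/ splits as /v/ + /w/ (/w/ is the longest suffix that is a licit onset).
/a…o/ gap (V2→V3): cluster /rn/ — the longest permitted-onset suffix is /n/; onset = /n/, preceding coda = /r/.
Putting it together: gov.war.nokw.
Syllable 3 is /nokw/ with coda /kw/, so it is closed.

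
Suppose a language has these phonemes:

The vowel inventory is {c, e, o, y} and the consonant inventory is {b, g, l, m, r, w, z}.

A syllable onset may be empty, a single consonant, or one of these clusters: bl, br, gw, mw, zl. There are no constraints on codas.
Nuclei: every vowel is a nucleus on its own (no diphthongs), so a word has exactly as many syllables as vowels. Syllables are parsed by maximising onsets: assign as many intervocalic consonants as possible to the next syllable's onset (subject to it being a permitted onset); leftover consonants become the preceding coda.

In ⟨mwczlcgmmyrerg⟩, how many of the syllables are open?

2

The vowels are c, c, y, e — 4 nuclei, so 4 syllables.
Between /c/ (V1) and /c/ (V2): /zl/ is a licit onset in full, so it all attaches to the next syllable.
Between /c/ (V2) and /y/ (V3): /gmm/; trying suffixes from longest down, /m/ is the first permitted one, so coda /gm/ | onset /m/.
Between /y/ (V3) and /e/ (V4): /r/ → onset of the next syllable (single consonants are always licit onsets).
So the parse is mwc.zlcgm.my.rerg.
Classifying each syllable: /mwc/ (open), /zlcgm/ (closed), /my/ (open), /rerg/ (closed).
Open syllables: 2.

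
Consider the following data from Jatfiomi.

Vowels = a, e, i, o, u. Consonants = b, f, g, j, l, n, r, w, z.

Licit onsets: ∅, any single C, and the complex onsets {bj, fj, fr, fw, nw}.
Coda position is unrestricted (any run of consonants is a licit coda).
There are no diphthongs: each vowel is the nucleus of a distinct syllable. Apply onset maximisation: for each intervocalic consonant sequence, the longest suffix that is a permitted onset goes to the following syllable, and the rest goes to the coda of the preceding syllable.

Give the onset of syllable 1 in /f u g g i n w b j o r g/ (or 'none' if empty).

f

The vowels are u, i, o — 3 nuclei, so 3 syllables.
V1 /u/ – V2 /i/: /gg/ — longest licit onset from the right is /g/, leaving /g/ as coda.
V2 /i/ – V3 /o/: /nwbj/ splits as /nw/ + /bj/ (/bj/ is the longest suffix that is a licit onset).
Putting it together: fug.ginw.bjorg.
Syllable 1 is /fug/: onset /f/, nucleus /u/, coda /g/.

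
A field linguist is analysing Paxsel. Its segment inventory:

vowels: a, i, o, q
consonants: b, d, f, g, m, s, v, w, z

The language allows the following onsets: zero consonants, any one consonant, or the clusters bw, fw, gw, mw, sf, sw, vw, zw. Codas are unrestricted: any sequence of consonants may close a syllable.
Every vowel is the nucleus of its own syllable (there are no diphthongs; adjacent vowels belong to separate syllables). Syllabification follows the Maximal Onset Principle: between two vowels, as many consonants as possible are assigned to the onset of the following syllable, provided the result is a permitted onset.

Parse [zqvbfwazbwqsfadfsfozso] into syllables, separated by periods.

Nuclei (vowels): q, a, q, a, o, o → 6 syllables.
Between /q/ (V1) and /a/ (V2): /vbfw/ splits as /vb/ + /fw/ (/fw/ is the longest suffix that is a licit onset).
Between /a/ (V2) and /q/ (V3): /zbw/; trying suffixes from longest down, /bw/ is the first permitted one, so coda /z/ | onset /bw/.
Between /q/ (V3) and /a/ (V4): /sf/ is a licit onset in full, so it all attaches to the next syllable.
Between /a/ (V4) and /o/ (V5): /dfsf/ — longest licit onset from the right is /sf/, leaving /df/ as coda.
Between /o/ (V5) and /o/ (V6): /zs/ splits as /z/ + /s/ (/s/ is the longest suffix that is a licit onset).

zqvb.fwaz.bwq.sfadf.sfoz.so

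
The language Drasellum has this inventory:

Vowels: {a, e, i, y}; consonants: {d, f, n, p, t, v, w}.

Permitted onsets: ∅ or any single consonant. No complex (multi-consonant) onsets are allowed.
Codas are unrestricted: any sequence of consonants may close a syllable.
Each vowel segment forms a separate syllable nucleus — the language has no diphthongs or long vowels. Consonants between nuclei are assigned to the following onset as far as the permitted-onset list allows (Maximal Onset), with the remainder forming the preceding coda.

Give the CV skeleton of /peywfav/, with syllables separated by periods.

The vowels are e, y, a — 3 nuclei, so 3 syllables.
V1 /e/ – V2 /y/: no consonants, so the boundary falls immediately after /e/.
V2 /y/ – V3 /a/: cluster /wf/ — the longest permitted-onset suffix is /f/; onset = /f/, preceding coda = /w/.
So the parse is pe.yw.fav.
Mapping each syllable to C/V: /pe/ → CV, /yw/ → VC, /fav/ → CVC.

CV.VC.CVC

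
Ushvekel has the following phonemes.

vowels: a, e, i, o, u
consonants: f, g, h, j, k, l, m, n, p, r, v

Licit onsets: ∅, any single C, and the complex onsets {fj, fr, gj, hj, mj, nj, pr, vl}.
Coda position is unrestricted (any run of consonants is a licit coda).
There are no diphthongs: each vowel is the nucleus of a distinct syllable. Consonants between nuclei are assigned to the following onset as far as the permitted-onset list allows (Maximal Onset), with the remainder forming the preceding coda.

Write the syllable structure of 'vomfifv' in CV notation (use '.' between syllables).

CVC.CVCC

Vowels present: o, i; each is a nucleus, giving 2 syllables.
/o…i/ gap (V1→V2): /mf/; trying suffixes from longest down, /f/ is the first permitted one, so coda /m/ | onset /f/.
Syllabification: vom.fifv.
Mapping each syllable to C/V: /vom/ → CVC, /fifv/ → CVCC.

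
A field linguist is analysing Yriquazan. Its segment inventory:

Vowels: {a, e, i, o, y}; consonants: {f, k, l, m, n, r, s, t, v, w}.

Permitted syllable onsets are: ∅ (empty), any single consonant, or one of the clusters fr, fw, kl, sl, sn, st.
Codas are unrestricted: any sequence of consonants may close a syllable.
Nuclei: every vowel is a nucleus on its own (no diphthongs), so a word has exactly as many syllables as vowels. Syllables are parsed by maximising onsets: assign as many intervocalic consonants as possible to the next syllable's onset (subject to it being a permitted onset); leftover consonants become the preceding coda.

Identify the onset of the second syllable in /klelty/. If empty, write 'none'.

t

Vowels present: e, y; each is a nucleus, giving 2 syllables.
/e…y/ gap (V1→V2): cluster /lt/ — the longest permitted-onset suffix is /t/; onset = /t/, preceding coda = /l/.
Result: klel.ty.
Syllable 2 is /ty/: onset /t/, nucleus /y/, coda ∅.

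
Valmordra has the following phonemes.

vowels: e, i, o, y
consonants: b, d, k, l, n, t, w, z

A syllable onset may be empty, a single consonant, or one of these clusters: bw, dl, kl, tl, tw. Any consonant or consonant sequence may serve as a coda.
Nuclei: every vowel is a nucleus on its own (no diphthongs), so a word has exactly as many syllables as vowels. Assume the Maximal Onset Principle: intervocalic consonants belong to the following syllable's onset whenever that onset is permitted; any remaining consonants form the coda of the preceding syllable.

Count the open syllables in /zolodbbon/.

1

Nuclei (vowels): o, o, o → 3 syllables.
/o…o/ gap (V1→V2): just /l/ — single C goes to the following onset.
/o…o/ gap (V2→V3): cluster /dbb/ — the longest permitted-onset suffix is /b/; onset = /b/, preceding coda = /db/.
Syllabification: zo.lodb.bon.
Classifying each syllable: /zo/ (open), /lodb/ (closed), /bon/ (closed).
Open syllables: 1.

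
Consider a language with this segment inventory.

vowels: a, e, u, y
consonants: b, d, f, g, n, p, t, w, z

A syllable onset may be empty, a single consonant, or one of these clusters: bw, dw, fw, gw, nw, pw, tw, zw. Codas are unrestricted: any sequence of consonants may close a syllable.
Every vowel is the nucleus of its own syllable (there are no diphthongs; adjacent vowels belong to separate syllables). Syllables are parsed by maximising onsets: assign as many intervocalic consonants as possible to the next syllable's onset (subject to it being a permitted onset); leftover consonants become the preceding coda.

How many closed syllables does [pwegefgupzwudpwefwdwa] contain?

4

Vowels present: e, e, u, u, e, a; each is a nucleus, giving 6 syllables.
/e…e/ gap (V1→V2): just /g/ — single C goes to the following onset.
/e…u/ gap (V2→V3): /fg/ — longest licit onset from the right is /g/, leaving /f/ as coda.
/u…u/ gap (V3→V4): /pzw/; trying suffixes from longest down, /zw/ is the first permitted one, so coda /p/ | onset /zw/.
/u…e/ gap (V4→V5): cluster /dpw/ — the longest permitted-onset suffix is /pw/; onset = /pw/, preceding coda = /d/.
/e…a/ gap (V5→V6): cluster /fwdw/ — the longest permitted-onset suffix is /dw/; onset = /dw/, preceding coda = /fw/.
Putting it together: pwe.gef.gup.zwud.pwefw.dwa.
Classifying each syllable: /pwe/ (open), /gef/ (closed), /gup/ (closed), /zwud/ (closed), /pwefw/ (closed), /dwa/ (open).
Closed syllables: 4.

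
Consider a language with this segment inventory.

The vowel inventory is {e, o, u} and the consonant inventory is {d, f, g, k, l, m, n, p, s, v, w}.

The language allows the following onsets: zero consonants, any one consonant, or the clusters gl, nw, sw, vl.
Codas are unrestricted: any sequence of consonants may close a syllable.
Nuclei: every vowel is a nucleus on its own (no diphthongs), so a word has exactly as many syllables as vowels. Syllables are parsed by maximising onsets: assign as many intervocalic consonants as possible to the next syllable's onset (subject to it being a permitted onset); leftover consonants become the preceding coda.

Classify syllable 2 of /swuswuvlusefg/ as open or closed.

Nuclei (vowels): u, u, u, e → 4 syllables.
σ1/σ2 boundary: /sw/ is a licit onset in full, so it all attaches to the next syllable.
σ2/σ3 boundary: cluster /vl/ — /vl/ is itself a permitted onset, so the whole cluster goes right; preceding coda = ∅.
σ3/σ4 boundary: /s/ → onset of the next syllable (single consonants are always licit onsets).
Putting it together: swu.swu.vlu.sefg.
Syllable 2 is /swu/; it ends in its nucleus with no coda, so it is open.

open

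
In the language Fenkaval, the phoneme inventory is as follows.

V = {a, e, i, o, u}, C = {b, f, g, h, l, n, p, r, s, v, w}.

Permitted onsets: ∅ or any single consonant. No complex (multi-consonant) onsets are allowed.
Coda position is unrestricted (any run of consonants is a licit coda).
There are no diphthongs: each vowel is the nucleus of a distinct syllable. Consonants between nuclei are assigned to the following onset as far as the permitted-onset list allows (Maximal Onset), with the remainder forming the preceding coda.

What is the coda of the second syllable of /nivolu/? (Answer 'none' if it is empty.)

Nuclei (vowels): i, o, u → 3 syllables.
/i…o/ gap (V1→V2): /v/ → onset of the next syllable (single consonants are always licit onsets).
/o…u/ gap (V2→V3): just /l/ — single C goes to the following onset.
So the parse is ni.vo.lu.
Syllable 2 is /vo/: onset /v/, nucleus /o/, coda ∅.

none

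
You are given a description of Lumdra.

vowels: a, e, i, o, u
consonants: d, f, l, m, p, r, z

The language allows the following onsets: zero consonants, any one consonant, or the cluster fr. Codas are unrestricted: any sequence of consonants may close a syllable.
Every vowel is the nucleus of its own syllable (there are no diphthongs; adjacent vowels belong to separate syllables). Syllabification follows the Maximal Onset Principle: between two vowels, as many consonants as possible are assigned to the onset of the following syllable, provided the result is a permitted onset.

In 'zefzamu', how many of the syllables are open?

Nuclei (vowels): e, a, u → 3 syllables.
σ1/σ2 boundary: cluster /fz/ — the longest permitted-onset suffix is /z/; onset = /z/, preceding coda = /f/.
σ2/σ3 boundary: /m/ is a single consonant, so it becomes the next onset.
So the parse is zef.za.mu.
Classifying each syllable: /zef/ (closed), /za/ (open), /mu/ (open).
Open syllables: 2.

2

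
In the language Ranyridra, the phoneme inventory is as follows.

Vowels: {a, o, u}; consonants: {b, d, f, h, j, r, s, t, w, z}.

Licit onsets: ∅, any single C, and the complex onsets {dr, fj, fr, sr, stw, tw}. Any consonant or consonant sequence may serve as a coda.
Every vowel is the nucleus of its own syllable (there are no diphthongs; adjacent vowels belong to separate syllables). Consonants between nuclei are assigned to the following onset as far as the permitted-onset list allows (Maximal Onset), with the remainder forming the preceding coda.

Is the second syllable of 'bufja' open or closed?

The vowels are u, a — 2 nuclei, so 2 syllables.
/u…a/ gap (V1→V2): /fj/ — entire cluster is a permitted onset → onset /fj/, coda ∅.
Putting it together: bu.fja.
Syllable 2 is /fja/; it ends in its nucleus with no coda, so it is open.

open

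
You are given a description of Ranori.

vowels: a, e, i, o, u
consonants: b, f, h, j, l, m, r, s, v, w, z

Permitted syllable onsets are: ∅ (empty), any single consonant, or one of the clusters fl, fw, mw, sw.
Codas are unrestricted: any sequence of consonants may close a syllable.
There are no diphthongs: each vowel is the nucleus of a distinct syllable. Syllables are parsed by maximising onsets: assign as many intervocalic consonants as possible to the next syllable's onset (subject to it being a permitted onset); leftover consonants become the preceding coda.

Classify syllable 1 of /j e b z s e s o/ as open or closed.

closed

Vowels present: e, e, o; each is a nucleus, giving 3 syllables.
σ1/σ2 boundary: cluster /bzs/ — the longest permitted-onset suffix is /s/; onset = /s/, preceding coda = /bz/.
σ2/σ3 boundary: /s/ is a single consonant, so it becomes the next onset.
Result: jebz.se.so.
Syllable 1 is /jebz/ with coda /bz/, so it is closed.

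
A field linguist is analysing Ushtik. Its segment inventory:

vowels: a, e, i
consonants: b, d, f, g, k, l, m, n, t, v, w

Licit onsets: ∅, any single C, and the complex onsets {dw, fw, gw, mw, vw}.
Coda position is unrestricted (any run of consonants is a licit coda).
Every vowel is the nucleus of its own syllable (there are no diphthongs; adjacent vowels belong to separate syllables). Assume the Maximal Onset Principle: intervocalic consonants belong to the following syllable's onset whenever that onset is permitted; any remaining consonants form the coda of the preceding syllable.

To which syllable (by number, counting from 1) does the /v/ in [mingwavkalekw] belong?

2

Vowels present: i, a, a, e; each is a nucleus, giving 4 syllables.
σ1/σ2 boundary: cluster /ngw/ — the longest permitted-onset suffix is /gw/; onset = /gw/, preceding coda = /n/.
σ2/σ3 boundary: /vk/ — longest licit onset from the right is /k/, leaving /v/ as coda.
σ3/σ4 boundary: /l/ is a single consonant, so it becomes the next onset.
So the parse is min.gwav.ka.lekw.
The /v/ is in the coda of syllable 2 (/gwav/).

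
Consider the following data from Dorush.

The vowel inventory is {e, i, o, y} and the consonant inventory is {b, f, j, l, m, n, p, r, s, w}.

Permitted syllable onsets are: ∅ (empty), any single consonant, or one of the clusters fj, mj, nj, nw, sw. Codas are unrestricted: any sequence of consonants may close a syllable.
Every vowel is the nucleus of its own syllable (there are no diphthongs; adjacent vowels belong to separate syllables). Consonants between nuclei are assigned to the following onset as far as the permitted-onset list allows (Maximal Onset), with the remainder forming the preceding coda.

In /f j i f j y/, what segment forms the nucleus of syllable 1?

The vowels are i, y — 2 nuclei, so 2 syllables.
The first nucleus (vowel 1 from the left) is /i/.

i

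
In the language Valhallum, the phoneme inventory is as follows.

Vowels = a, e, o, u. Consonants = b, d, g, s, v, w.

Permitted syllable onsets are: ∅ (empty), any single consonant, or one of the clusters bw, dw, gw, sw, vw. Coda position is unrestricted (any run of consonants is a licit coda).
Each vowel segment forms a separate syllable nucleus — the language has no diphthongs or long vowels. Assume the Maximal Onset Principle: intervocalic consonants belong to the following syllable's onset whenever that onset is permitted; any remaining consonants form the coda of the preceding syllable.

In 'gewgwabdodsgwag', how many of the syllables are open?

0

Vowels present: e, a, o, a; each is a nucleus, giving 4 syllables.
V1 /e/ – V2 /a/: /wgw/ splits as /w/ + /gw/ (/gw/ is the longest suffix that is a licit onset).
V2 /a/ – V3 /o/: /bd/; trying suffixes from longest down, /d/ is the first permitted one, so coda /b/ | onset /d/.
V3 /o/ – V4 /a/: cluster /dsgw/ — the longest permitted-onset suffix is /gw/; onset = /gw/, preceding coda = /ds/.
Syllabification: gew.gwab.dods.gwag.
Classifying each syllable: /gew/ (closed), /gwab/ (closed), /dods/ (closed), /gwag/ (closed).
Open syllables: 0.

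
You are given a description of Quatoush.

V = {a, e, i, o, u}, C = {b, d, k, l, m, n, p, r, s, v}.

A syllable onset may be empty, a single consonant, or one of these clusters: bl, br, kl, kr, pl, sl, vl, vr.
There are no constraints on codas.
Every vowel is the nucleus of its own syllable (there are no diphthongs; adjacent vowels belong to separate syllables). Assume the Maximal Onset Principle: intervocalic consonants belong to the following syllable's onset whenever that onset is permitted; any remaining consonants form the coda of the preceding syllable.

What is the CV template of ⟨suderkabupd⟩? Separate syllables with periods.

Vowels present: u, e, a, u; each is a nucleus, giving 4 syllables.
Between /u/ (V1) and /e/ (V2): /d/ is a single consonant, so it becomes the next onset.
Between /e/ (V2) and /a/ (V3): cluster /rk/ — the longest permitted-onset suffix is /k/; onset = /k/, preceding coda = /r/.
Between /a/ (V3) and /u/ (V4): /b/ is a single consonant, so it becomes the next onset.
Syllabification: su.der.ka.bupd.
Mapping each syllable to C/V: /su/ → CV, /der/ → CVC, /ka/ → CV, /bupd/ → CVCC.

CV.CVC.CV.CVCC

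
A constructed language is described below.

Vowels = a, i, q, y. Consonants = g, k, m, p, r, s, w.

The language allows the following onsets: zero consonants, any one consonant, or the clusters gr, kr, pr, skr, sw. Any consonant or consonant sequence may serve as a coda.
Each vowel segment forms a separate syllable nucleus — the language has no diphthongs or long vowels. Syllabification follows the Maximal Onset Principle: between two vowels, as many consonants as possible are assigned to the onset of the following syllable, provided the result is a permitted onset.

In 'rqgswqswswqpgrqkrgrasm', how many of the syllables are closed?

5

Vowels present: q, q, q, q, a; each is a nucleus, giving 5 syllables.
Between /q/ (V1) and /q/ (V2): cluster /gsw/ — the longest permitted-onset suffix is /sw/; onset = /sw/, preceding coda = /g/.
Between /q/ (V2) and /q/ (V3): /swsw/ — longest licit onset from the right is /sw/, leaving /sw/ as coda.
Between /q/ (V3) and /q/ (V4): /pgr/ — longest licit onset from the right is /gr/, leaving /p/ as coda.
Between /q/ (V4) and /a/ (V5): /krgr/ splits as /kr/ + /gr/ (/gr/ is the longest suffix that is a licit onset).
So the parse is rqg.swqsw.swqp.grqkr.grasm.
Classifying each syllable: /rqg/ (closed), /swqsw/ (closed), /swqp/ (closed), /grqkr/ (closed), /grasm/ (closed).
Closed syllables: 5.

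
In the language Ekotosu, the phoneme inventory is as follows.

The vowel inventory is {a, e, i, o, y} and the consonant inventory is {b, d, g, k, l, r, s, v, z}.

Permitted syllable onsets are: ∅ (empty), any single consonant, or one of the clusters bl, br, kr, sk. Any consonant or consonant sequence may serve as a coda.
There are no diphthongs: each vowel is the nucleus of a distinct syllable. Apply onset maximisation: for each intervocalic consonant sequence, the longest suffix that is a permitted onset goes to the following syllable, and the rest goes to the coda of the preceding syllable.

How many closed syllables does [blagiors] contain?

Nuclei (vowels): a, i, o → 3 syllables.
σ1/σ2 boundary: /g/ → onset of the next syllable (single consonants are always licit onsets).
σ2/σ3 boundary: nothing intervenes; syllable break is V.V.
Result: bla.gi.ors.
Classifying each syllable: /bla/ (open), /gi/ (open), /ors/ (closed).
Closed syllables: 1.

1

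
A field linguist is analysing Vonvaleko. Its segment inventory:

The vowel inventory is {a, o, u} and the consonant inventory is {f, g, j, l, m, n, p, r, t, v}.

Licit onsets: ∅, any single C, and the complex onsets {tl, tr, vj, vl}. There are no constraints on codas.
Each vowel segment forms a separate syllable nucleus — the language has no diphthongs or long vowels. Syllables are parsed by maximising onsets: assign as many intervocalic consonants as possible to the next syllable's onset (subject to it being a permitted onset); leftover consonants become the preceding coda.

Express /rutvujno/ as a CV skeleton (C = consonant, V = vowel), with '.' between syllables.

The vowels are u, u, o — 3 nuclei, so 3 syllables.
/u…u/ gap (V1→V2): cluster /tv/ — the longest permitted-onset suffix is /v/; onset = /v/, preceding coda = /t/.
/u…o/ gap (V2→V3): /jn/ splits as /j/ + /n/ (/n/ is the longest suffix that is a licit onset).
So the parse is rut.vuj.no.
Mapping each syllable to C/V: /rut/ → CVC, /vuj/ → CVC, /no/ → CV.

CVC.CVC.CV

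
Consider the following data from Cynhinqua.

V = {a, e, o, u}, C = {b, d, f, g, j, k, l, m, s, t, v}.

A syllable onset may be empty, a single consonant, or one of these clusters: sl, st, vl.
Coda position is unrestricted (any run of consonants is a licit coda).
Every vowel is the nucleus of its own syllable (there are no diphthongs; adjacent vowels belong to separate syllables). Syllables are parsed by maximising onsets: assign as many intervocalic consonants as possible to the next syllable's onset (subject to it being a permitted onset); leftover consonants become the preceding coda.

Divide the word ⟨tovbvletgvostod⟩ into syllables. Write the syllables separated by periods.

tovb.vletg.vo.stod

Vowels present: o, e, o, o; each is a nucleus, giving 4 syllables.
/o…e/ gap (V1→V2): /vbvl/; trying suffixes from longest down, /vl/ is the first permitted one, so coda /vb/ | onset /vl/.
/e…o/ gap (V2→V3): /tgv/; trying suffixes from longest down, /v/ is the first permitted one, so coda /tg/ | onset /v/.
/o…o/ gap (V3→V4): /st/ — entire cluster is a permitted onset → onset /st/, coda ∅.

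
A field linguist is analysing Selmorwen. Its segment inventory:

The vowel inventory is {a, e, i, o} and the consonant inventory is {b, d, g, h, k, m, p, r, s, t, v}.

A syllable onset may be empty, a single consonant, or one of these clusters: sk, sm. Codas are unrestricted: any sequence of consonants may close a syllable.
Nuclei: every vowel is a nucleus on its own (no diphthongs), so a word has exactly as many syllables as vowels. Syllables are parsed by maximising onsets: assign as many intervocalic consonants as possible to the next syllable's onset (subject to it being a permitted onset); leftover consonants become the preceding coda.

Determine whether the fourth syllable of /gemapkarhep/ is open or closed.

closed

The vowels are e, a, a, e — 4 nuclei, so 4 syllables.
V1 /e/ – V2 /a/: /m/ → onset of the next syllable (single consonants are always licit onsets).
V2 /a/ – V3 /a/: cluster /pk/ — the longest permitted-onset suffix is /k/; onset = /k/, preceding coda = /p/.
V3 /a/ – V4 /e/: /rh/ — longest licit onset from the right is /h/, leaving /r/ as coda.
So the parse is ge.map.kar.hep.
Syllable 4 is /hep/ with coda /p/, so it is closed.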